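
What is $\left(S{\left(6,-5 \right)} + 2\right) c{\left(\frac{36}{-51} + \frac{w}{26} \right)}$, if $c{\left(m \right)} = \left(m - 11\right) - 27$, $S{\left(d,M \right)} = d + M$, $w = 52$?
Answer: $- \frac{1872}{17} \approx -110.12$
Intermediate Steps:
$S{\left(d,M \right)} = M + d$
$c{\left(m \right)} = -38 + m$ ($c{\left(m \right)} = \left(-11 + m\right) - 27 = -38 + m$)
$\left(S{\left(6,-5 \right)} + 2\right) c{\left(\frac{36}{-51} + \frac{w}{26} \right)} = \left(\left(-5 + 6\right) + 2\right) \left(-38 + \left(\frac{36}{-51} + \frac{52}{26}\right)\right) = \left(1 + 2\right) \left(-38 + \left(36 \left(- \frac{1}{51}\right) + 52 \cdot \frac{1}{26}\right)\right) = 3 \left(-38 + \left(- \frac{12}{17} + 2\right)\right) = 3 \left(-38 + \frac{22}{17}\right) = 3 \left(- \frac{624}{17}\right) = - \frac{1872}{17}$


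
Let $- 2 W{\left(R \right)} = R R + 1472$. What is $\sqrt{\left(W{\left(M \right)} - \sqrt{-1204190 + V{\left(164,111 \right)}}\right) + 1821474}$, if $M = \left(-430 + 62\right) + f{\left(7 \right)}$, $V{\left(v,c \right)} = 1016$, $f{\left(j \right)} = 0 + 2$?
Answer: $\sqrt{1753760 - 9 i \sqrt{14854}} \approx 1324.3 - 0.414 i$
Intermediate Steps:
$f{\left(j \right)} = 2$
$M = -366$ ($M = \left(-430 + 62\right) + 2 = -368 + 2 = -366$)
$W{\left(R \right)} = -736 - \frac{R^{2}}{2}$ ($W{\left(R \right)} = - \frac{R R + 1472}{2} = - \frac{R^{2} + 1472}{2} = - \frac{1472 + R^{2}}{2} = -736 - \frac{R^{2}}{2}$)
$\sqrt{\left(W{\left(M \right)} - \sqrt{-1204190 + V{\left(164,111 \right)}}\right) + 1821474} = \sqrt{\left(\left(-736 - \frac{\left(-366\right)^{2}}{2}\right) - \sqrt{-1204190 + 1016}\right) + 1821474} = \sqrt{\left(\left(-736 - 66978\right) - \sqrt{-1203174}\right) + 1821474} = \sqrt{\left(\left(-736 - 66978\right) - 9 i \sqrt{14854}\right) + 1821474} = \sqrt{\left(-67714 - 9 i \sqrt{14854}\right) + 1821474} = \sqrt{1753760 - 9 i \sqrt{14854}}$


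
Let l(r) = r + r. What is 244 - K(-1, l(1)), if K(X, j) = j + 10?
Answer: 232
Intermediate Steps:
l(r) = 2*r
K(X, j) = 10 + j
244 - K(-1, l(1)) = 244 - (10 + 2*1) = 244 - (10 + 2) = 244 - 1*12 = 244 - 12 = 232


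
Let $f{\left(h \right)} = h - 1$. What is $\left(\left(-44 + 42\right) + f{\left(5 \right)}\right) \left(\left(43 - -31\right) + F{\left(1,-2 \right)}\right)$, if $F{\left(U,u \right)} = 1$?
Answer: $150$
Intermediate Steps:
$f{\left(h \right)} = -1 + h$
$\left(\left(-44 + 42\right) + f{\left(5 \right)}\right) \left(\left(43 - -31\right) + F{\left(1,-2 \right)}\right) = \left(\left(-44 + 42\right) + \left(-1 + 5\right)\right) \left(\left(43 - -31\right) + 1\right) = \left(-2 + 4\right) \left(\left(43 + 31\right) + 1\right) = 2 \left(74 + 1\right) = 2 \cdot 75 = 150$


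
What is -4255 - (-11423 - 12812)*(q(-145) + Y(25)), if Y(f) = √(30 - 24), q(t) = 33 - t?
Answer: 4309575 + 24235*√6 ≈ 4.3689e+6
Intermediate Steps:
Y(f) = √6
-4255 - (-11423 - 12812)*(q(-145) + Y(25)) = -4255 - (-11423 - 12812)*((33 - 1*(-145)) + √6) = -4255 - (-24235)*((33 + 145) + √6) = -4255 - (-24235)*(178 + √6) = -4255 - (-4313830 - 24235*√6) = -4255 + (4313830 + 24235*√6) = 4309575 + 24235*√6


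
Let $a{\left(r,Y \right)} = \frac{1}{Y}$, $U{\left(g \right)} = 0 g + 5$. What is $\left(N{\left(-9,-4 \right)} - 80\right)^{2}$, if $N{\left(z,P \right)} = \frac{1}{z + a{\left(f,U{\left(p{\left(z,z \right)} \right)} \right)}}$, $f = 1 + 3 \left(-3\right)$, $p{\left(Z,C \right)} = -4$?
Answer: $\frac{12425625}{1936} \approx 6418.2$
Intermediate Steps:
$f = -8$ ($f = 1 - 9 = -8$)
$U{\left(g \right)} = 5$ ($U{\left(g \right)} = 0 + 5 = 5$)
$N{\left(z,P \right)} = \frac{1}{\frac{1}{5} + z}$ ($N{\left(z,P \right)} = \frac{1}{z + \frac{1}{5}} = \frac{1}{\frac{1}{5} + z}$)
$\left(N{\left(-9,-4 \right)} - 80\right)^{2} = \left(\frac{5}{1 + 5 \left(-9\right)} - 80\right)^{2} = \left(\frac{5}{1 - 45} - 80\right)^{2} = \left(\frac{5}{-44} - 80\right)^{2} = \left(5 \left(- \frac{1}{44}\right) - 80\right)^{2} = \left(- \frac{5}{44} - 80\right)^{2} = \left(- \frac{3525}{44}\right)^{2} = \frac{12425625}{1936}$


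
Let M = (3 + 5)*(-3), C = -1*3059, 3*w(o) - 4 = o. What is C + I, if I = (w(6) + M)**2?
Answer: -23687/9 ≈ -2631.9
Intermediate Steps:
w(o) = 4/3 + o/3
C = -3059
M = -24 (M = 8*(-3) = -24)
I = 3844/9 (I = ((4/3 + (1/3)*6) - 24)**2 = ((4/3 + 2) - 24)**2 = (10/3 - 24)**2 = (-62/3)**2 = 3844/9 ≈ 427.11)
C + I = -3059 + 3844/9 = -23687/9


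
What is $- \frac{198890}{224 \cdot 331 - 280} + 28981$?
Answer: $\frac{1070226847}{36932} \approx 28978.0$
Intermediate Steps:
$- \frac{198890}{224 \cdot 331 - 280} + 28981 = - \frac{198890}{74144 - 280} + 28981 = - \frac{198890}{73864} + 28981 = \left(-198890\right) \frac{1}{73864} + 28981 = - \frac{99445}{36932} + 28981 = \frac{1070226847}{36932}$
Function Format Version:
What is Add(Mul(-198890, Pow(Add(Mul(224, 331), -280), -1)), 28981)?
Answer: Rational(1070226847, 36932) ≈ 28978.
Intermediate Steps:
Add(Mul(-198890, Pow(Add(Mul(224, 331), -280), -1)), 28981) = Add(Mul(-198890, Pow(Add(74144, -280), -1)), 28981) = Add(Mul(-198890, Pow(73864, -1)), 28981) = Add(Mul(-198890, Rational(1, 73864)), 28981) = Add(Rational(-99445, 36932), 28981) = Rational(1070226847, 36932)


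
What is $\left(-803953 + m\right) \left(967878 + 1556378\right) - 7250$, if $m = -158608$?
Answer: $-2429750386866$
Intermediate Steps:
$\left(-803953 + m\right) \left(967878 + 1556378\right) - 7250 = \left(-803953 - 158608\right) \left(967878 + 1556378\right) - 7250 = \left(-962561\right) 2524256 - 7250 = -2429750379616 - 7250 = -2429750386866$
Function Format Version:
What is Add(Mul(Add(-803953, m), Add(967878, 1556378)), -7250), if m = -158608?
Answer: -2429750386866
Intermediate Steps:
Add(Mul(Add(-803953, m), Add(967878, 1556378)), -7250) = Add(Mul(Add(-803953, -158608), Add(967878, 1556378)), -7250) = Add(Mul(-962561, 2524256), -7250) = Add(-2429750379616, -7250) = -2429750386866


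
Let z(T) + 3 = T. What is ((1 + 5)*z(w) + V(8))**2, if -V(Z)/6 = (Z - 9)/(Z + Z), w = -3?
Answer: 81225/64 ≈ 1269.1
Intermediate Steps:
z(T) = -3 + T
V(Z) = -3*(-9 + Z)/Z (V(Z) = -6*(Z - 9)/(Z + Z) = -6*(-9 + Z)/(2*Z) = -6*(-9 + Z)*1/(2*Z) = -3*(-9 + Z)/Z)
((1 + 5)*z(w) + V(8))**2 = ((1 + 5)*(-3 - 3) + (-3 + 27/8))**2 = (6*(-6) + (-3 + 27*(1/8)))**2 = (-36 + (-3 + 27/8))**2 = (-36 + 3/8)**2 = (-285/8)**2 = 81225/64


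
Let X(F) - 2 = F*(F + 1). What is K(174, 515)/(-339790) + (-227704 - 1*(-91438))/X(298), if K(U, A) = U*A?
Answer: -2714321679/1513832408 ≈ -1.7930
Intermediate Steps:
X(F) = 2 + F*(1 + F) (X(F) = 2 + F*(F + 1) = 2 + F*(1 + F))
K(U, A) = A*U
K(174, 515)/(-339790) + (-227704 - 1*(-91438))/X(298) = (515*174)/(-339790) + (-227704 - 1*(-91438))/(2 + 298 + 298**2) = 89610*(-1/339790) + (-227704 + 91438)/(2 + 298 + 88804) = -8961/33979 - 136266/89104 = -8961/33979 - 136266*1/89104 = -8961/33979 - 68133/44552 = -2714321679/1513832408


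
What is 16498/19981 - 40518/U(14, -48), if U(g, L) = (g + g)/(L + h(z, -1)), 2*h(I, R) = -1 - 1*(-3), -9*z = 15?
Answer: 19025599685/279734 ≈ 68013.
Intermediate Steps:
z = -5/3 (z = -⅑*15 = -5/3 ≈ -1.6667)
h(I, R) = 1 (h(I, R) = (-1 - 1*(-3))/2 = (-1 + 3)/2 = (½)*2 = 1)
U(g, L) = 2*g/(1 + L) (U(g, L) = (g + g)/(L + 1) = (2*g)/(1 + L) = 2*g/(1 + L))
16498/19981 - 40518/U(14, -48) = 16498/19981 - 40518/(2*14/(1 - 48)) = 16498*(1/19981) - 40518/(2*14/(-47)) = 16498/19981 - 40518/(2*14*(-1/47)) = 16498/19981 - 40518/(-28/47) = 16498/19981 - 40518*(-47/28) = 16498/19981 + 952173/14 = 19025599685/279734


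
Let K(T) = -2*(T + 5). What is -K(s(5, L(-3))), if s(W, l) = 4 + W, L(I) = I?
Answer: 28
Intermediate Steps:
K(T) = -10 - 2*T (K(T) = -2*(5 + T) = -10 - 2*T)
-K(s(5, L(-3))) = -(-10 - 2*(4 + 5)) = -(-10 - 2*9) = -(-10 - 18) = -1*(-28) = 28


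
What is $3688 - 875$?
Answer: $2813$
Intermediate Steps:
$3688 - 875 = 2813$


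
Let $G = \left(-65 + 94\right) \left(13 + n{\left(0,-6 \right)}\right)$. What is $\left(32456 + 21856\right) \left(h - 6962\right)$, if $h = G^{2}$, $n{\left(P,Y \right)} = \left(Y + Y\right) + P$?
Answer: $-332443752$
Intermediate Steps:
$n{\left(P,Y \right)} = P + 2 Y$ ($n{\left(P,Y \right)} = 2 Y + P = P + 2 Y$)
$G = 29$ ($G = \left(-65 + 94\right) \left(13 + \left(0 + 2 \left(-6\right)\right)\right) = 29 \left(13 + \left(0 - 12\right)\right) = 29 \left(13 - 12\right) = 29 \cdot 1 = 29$)
$h = 841$ ($h = 29^{2} = 841$)
$\left(32456 + 21856\right) \left(h - 6962\right) = \left(32456 + 21856\right) \left(841 - 6962\right) = 54312 \left(-6121\right) = -332443752$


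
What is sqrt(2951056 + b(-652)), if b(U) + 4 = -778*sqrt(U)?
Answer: 2*sqrt(737763 - 389*I*sqrt(163)) ≈ 1717.9 - 5.7821*I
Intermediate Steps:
b(U) = -4 - 778*sqrt(U)
sqrt(2951056 + b(-652)) = sqrt(2951056 + (-4 - 1556*I*sqrt(163))) = sqrt(2951052 - 1556*I*sqrt(163))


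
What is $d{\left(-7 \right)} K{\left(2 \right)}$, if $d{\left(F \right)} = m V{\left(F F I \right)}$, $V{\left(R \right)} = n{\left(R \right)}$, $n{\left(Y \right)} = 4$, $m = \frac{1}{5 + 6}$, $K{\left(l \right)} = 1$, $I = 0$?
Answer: $\frac{4}{11} \approx 0.36364$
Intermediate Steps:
$m = \frac{1}{11} \approx 0.090909$
$V{\left(R \right)} = 4$
$d{\left(F \right)} = \frac{4}{11}$ ($d{\left(F \right)} = \frac{1}{11} \cdot 4 = \frac{4}{11}$)
$d{\left(-7 \right)} K{\left(2 \right)} = \frac{4}{11} \cdot 1 = \frac{4}{11}$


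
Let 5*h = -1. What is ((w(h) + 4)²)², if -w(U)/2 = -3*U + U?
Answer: 65536/625 ≈ 104.86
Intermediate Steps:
h = -⅕ (h = (⅕)*(-1) = -⅕ ≈ -0.20000)
w(U) = 4*U (w(U) = -2*(-3*U + U) = -(-4)*U = 4*U)
((w(h) + 4)²)² = ((4*(-⅕) + 4)²)² = ((-⅘ + 4)²)² = ((16/5)²)² = (256/25)² = 65536/625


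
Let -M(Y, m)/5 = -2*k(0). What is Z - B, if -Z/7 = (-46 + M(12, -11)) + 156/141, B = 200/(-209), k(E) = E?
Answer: 3096330/9823 ≈ 315.21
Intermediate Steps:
M(Y, m) = 0 (M(Y, m) = -(-10)*0 = -5*0 = 0)
B = -200/209 (B = 200*(-1/209) = -200/209 ≈ -0.95694)
Z = 14770/47 (Z = -7*((-46 + 0) + 156/141) = -7*(-46 + 156*(1/141)) = -7*(-46 + 52/47) = -7*(-2110/47) = 14770/47 ≈ 314.26)
Z - B = 14770/47 - 1*(-200/209) = 14770/47 + 200/209 = 3096330/9823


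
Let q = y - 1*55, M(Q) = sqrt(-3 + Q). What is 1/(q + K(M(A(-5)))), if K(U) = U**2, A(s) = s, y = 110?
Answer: 1/47 ≈ 0.021277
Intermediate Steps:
q = 55 (q = 110 - 1*55 = 110 - 55 = 55)
1/(q + K(M(A(-5)))) = 1/(55 + (sqrt(-3 - 5))**2) = 1/(55 + (sqrt(-8))**2) = 1/(55 + (2*I*sqrt(2))**2) = 1/(55 - 8) = 1/47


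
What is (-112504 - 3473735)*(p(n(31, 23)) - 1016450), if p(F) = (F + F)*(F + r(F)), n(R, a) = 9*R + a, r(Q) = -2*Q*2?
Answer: 5607708682086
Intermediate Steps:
r(Q) = -4*Q
n(R, a) = a + 9*R
p(F) = -6*F² (p(F) = (F + F)*(F - 4*F) = (2*F)*(-3*F) = -6*F²)
(-112504 - 3473735)*(p(n(31, 23)) - 1016450) = (-112504 - 3473735)*(-6*(23 + 9*31)² - 1016450) = -3586239*(-6*(23 + 279)² - 1016450) = -3586239*(-6*302² - 1016450) = -3586239*(-6*91204 - 1016450) = -3586239*(-547224 - 1016450) = -3586239*(-1563674) = 5607708682086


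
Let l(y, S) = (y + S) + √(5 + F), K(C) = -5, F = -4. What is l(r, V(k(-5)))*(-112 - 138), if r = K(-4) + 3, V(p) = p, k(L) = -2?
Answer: 750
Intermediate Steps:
r = -2 (r = -5 + 3 = -2)
l(y, S) = 1 + S + y (l(y, S) = (y + S) + √(5 - 4) = (S + y) + √1 = (S + y) + 1 = 1 + S + y)
l(r, V(k(-5)))*(-112 - 138) = (1 - 2 - 2)*(-112 - 138) = -3*(-250) = 750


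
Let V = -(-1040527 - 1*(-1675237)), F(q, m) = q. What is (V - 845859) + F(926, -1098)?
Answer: -1479643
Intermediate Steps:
V = -634710 (V = -(-1040527 + 1675237) = -1*634710 = -634710)
(V - 845859) + F(926, -1098) = (-634710 - 845859) + 926 = -1480569 + 926 = -1479643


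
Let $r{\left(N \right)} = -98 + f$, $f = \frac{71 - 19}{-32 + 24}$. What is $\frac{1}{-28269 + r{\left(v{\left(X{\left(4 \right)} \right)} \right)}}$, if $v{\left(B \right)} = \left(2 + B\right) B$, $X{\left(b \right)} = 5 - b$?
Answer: $- \frac{2}{56747} \approx -3.5244 \cdot 10^{-5}$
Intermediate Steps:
$f = - \frac{13}{2}$ ($f = \frac{52}{-8} = 52 \left(- \frac{1}{8}\right) = - \frac{13}{2} \approx -6.5$)
$v{\left(B \right)} = B \left(2 + B\right)$
$r{\left(N \right)} = - \frac{209}{2}$ ($r{\left(N \right)} = -98 - \frac{13}{2} = - \frac{209}{2}$)
$\frac{1}{-28269 + r{\left(v{\left(X{\left(4 \right)} \right)} \right)}} = \frac{1}{-28269 - \frac{209}{2}} = \frac{1}{- \frac{56747}{2}} = - \frac{2}{56747}$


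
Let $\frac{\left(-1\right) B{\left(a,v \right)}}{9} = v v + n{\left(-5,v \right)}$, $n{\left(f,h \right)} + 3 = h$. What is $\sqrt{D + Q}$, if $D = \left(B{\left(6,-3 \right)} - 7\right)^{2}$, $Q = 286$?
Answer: $\sqrt{1442} \approx 37.974$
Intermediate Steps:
$n{\left(f,h \right)} = -3 + h$
$B{\left(a,v \right)} = 27 - 9 v - 9 v^{2}$ ($B{\left(a,v \right)} = - 9 \left(v v + \left(-3 + v\right)\right) = - 9 \left(v^{2} + \left(-3 + v\right)\right) = - 9 \left(-3 + v + v^{2}\right) = 27 - 9 v - 9 v^{2}$)
$D = 1156$ ($D = \left(\left(27 - -27 - 9 \left(-3\right)^{2}\right) - 7\right)^{2} = \left(\left(27 + 27 - 81\right) - 7\right)^{2} = \left(-27 - 7\right)^{2} = \left(-34\right)^{2} = 1156$)
$\sqrt{D + Q} = \sqrt{1156 + 286} = \sqrt{1442}$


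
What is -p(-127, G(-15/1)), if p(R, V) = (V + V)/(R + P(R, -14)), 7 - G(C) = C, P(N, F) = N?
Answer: 22/127 ≈ 0.17323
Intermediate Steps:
G(C) = 7 - C
p(R, V) = V/R (p(R, V) = (V + V)/(R + R) = (2*V)/((2*R)) = (2*V)*(1/(2*R)) = V/R)
-p(-127, G(-15/1)) = -(7 - (-15)/1)/(-127) = -(7 - (-15))*(-1)/127 = -(7 - 1*(-15))*(-1)/127 = -(7 + 15)*(-1)/127 = -22*(-1)/127 = -1*(-22/127) = 22/127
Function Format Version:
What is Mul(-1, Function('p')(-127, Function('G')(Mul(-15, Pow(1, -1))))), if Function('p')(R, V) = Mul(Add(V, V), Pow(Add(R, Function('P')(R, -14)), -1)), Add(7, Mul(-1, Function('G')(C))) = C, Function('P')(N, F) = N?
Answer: Rational(22, 127) ≈ 0.17323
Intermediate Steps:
Function('G')(C) = Add(7, Mul(-1, C))
Function('p')(R, V) = Mul(V, Pow(R, -1)) (Function('p')(R, V) = Mul(Add(V, V), Pow(Add(R, R), -1)) = Mul(Mul(2, V), Pow(Mul(2, R), -1)) = Mul(Mul(2, V), Mul(Rational(1, 2), Pow(R, -1))) = Mul(V, Pow(R, -1)))
Mul(-1, Function('p')(-127, Function('G')(Mul(-15, Pow(1, -1))))) = Mul(-1, Mul(Add(7, Mul(-1, Mul(-15, Pow(1, -1)))), Pow(-127, -1))) = Mul(-1, Mul(Add(7, Mul(-1, Mul(-15, 1))), Rational(-1, 127))) = Mul(-1, Mul(Add(7, Mul(-1, -15)), Rational(-1, 127))) = Mul(-1, Mul(Add(7, 15), Rational(-1, 127))) = Mul(-1, Mul(22, Rational(-1, 127))) = Mul(-1, Rational(-22, 127)) = Rational(22, 127)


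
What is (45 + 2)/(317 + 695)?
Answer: 47/1012 ≈ 0.046443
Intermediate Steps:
(45 + 2)/(317 + 695) = 47/1012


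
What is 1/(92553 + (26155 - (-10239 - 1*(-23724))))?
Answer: 1/105223 ≈ 9.5036e-6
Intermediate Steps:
1/(92553 + (26155 - (-10239 - 1*(-23724)))) = 1/(92553 + (26155 - (-10239 + 23724))) = 1/(92553 + (26155 - 1*13485)) = 1/(92553 + (26155 - 13485)) = 1/(92553 + 12670) = 1/105223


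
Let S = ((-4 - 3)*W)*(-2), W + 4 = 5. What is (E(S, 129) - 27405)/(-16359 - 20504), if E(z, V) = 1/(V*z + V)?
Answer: 53028674/71329905 ≈ 0.74343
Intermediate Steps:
W = 1 (W = -4 + 5 = 1)
S = 14 (S = ((-4 - 3)*1)*(-2) = -7*1*(-2) = -7*(-2) = 14)
E(z, V) = 1/(V + V*z)
(E(S, 129) - 27405)/(-16359 - 20504) = (1/(129*(1 + 14)) - 27405)/(-16359 - 20504) = ((1/129)/15 - 27405)/(-36863) = ((1/129)*(1/15) - 27405)*(-1/36863) = (1/1935 - 27405)*(-1/36863) = -53028674/1935*(-1/36863) = 53028674/71329905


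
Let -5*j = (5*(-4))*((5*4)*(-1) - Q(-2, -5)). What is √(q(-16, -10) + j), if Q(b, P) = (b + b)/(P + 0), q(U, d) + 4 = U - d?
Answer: I*√2330/5 ≈ 9.654*I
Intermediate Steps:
q(U, d) = -4 + U - d (q(U, d) = -4 + (U - d) = -4 + U - d)
Q(b, P) = 2*b/P (Q(b, P) = (2*b)/P = 2*b/P)
j = -416/5 (j = -5*(-4)*((5*4)*(-1) - 2*(-2)/(-5))/5 = -(-4)*(20*(-1) - 2*(-2)*(-1)/5) = -(-4)*(-20 - 1*⅘) = -(-4)*(-20 - ⅘) = -(-4)*(-104)/5 = -⅕*416 = -416/5 ≈ -83.200)
√(q(-16, -10) + j) = √((-4 - 16 - 1*(-10)) - 416/5) = √((-4 - 16 + 10) - 416/5) = √(-10 - 416/5) = √(-466/5) = I*√2330/5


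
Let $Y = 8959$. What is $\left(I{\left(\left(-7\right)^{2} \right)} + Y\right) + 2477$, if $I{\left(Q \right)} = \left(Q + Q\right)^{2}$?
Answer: $21040$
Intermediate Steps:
$I{\left(Q \right)} = 4 Q^{2}$ ($I{\left(Q \right)} = \left(2 Q\right)^{2} = 4 Q^{2}$)
$\left(I{\left(\left(-7\right)^{2} \right)} + Y\right) + 2477 = \left(4 \left(\left(-7\right)^{2}\right)^{2} + 8959\right) + 2477 = \left(4 \cdot 49^{2} + 8959\right) + 2477 = \left(4 \cdot 2401 + 8959\right) + 2477 = \left(9604 + 8959\right) + 2477 = 18563 + 2477 = 21040$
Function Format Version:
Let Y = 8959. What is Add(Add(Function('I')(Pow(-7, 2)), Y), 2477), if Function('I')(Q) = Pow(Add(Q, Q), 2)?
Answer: 21040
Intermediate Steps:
Function('I')(Q) = Mul(4, Pow(Q, 2)) (Function('I')(Q) = Pow(Mul(2, Q), 2) = Mul(4, Pow(Q, 2)))
Add(Add(Function('I')(Pow(-7, 2)), Y), 2477) = Add(Add(Mul(4, Pow(Pow(-7, 2), 2)), 8959), 2477) = Add(Add(Mul(4, Pow(49, 2)), 8959), 2477) = Add(Add(Mul(4, 2401), 8959), 2477) = Add(Add(9604, 8959), 2477) = Add(18563, 2477) = 21040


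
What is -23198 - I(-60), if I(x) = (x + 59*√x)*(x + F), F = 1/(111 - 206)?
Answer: -509174/19 + 672718*I*√15/95 ≈ -26799.0 + 27426.0*I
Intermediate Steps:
F = -1/95 (F = 1/(-95) = -1/95 ≈ -0.010526)
I(x) = (-1/95 + x)*(x + 59*√x) (I(x) = (x + 59*√x)*(x - 1/95) = (x + 59*√x)*(-1/95 + x) = (-1/95 + x)*(x + 59*√x))
-23198 - I(-60) = -23198 - ((-60)² + 59*(-60)^(3/2) - 118*I*√15/95 - 1/95*(-60)) = -23198 - (3600 + 59*(-120*I*√15) - 118*I*√15/95 + 12/19) = -23198 - (3600 - 7080*I*√15 - 118*I*√15/95 + 12/19) = -23198 - (68412/19 - 672718*I*√15/95) = -23198 + (-68412/19 + 672718*I*√15/95) = -509174/19 + 672718*I*√15/95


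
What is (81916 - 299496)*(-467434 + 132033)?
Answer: 72976549580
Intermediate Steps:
(81916 - 299496)*(-467434 + 132033) = -217580*(-335401) = 72976549580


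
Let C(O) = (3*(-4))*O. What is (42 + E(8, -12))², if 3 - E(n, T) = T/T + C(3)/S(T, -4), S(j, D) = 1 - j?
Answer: 369664/169 ≈ 2187.4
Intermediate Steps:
C(O) = -12*O
E(n, T) = 2 + 36/(1 - T) (E(n, T) = 3 - (T/T + (-12*3)/(1 - T)) = 3 - (1 - 36/(1 - T)) = 3 + (-1 + 36/(1 - T)) = 2 + 36/(1 - T))
(42 + E(8, -12))² = (42 + 2*(-19 - 12)/(-1 - 12))² = (42 + 2*(-31)/(-13))² = (42 + 2*(-1/13)*(-31))² = (42 + 62/13)² = (608/13)² = 369664/169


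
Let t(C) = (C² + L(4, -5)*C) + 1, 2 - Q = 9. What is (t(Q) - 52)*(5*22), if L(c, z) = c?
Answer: -3300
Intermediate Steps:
Q = -7 (Q = 2 - 1*9 = 2 - 9 = -7)
t(C) = 1 + C² + 4*C (t(C) = (C² + 4*C) + 1 = 1 + C² + 4*C)
(t(Q) - 52)*(5*22) = ((1 + (-7)² + 4*(-7)) - 52)*(5*22) = ((1 + 49 - 28) - 52)*110 = (22 - 52)*110 = -30*110 = -3300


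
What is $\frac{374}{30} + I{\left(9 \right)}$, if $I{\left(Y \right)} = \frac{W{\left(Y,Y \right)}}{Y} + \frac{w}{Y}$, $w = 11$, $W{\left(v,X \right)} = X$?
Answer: $\frac{661}{45} \approx 14.689$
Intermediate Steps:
$I{\left(Y \right)} = 1 + \frac{11}{Y}$ ($I{\left(Y \right)} = \frac{Y}{Y} + \frac{11}{Y} = 1 + \frac{11}{Y}$)
$\frac{374}{30} + I{\left(9 \right)} = \frac{374}{30} + \frac{11 + 9}{9} = 374 \cdot \frac{1}{30} + \frac{1}{9} \cdot 20 = \frac{187}{15} + \frac{20}{9} = \frac{661}{45}$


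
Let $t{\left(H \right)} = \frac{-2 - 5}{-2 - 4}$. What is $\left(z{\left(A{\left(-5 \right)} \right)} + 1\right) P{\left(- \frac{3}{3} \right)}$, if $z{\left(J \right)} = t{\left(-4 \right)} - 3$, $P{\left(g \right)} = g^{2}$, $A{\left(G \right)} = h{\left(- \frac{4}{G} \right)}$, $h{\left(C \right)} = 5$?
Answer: $- \frac{5}{6} \approx -0.83333$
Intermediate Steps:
$A{\left(G \right)} = 5$
$t{\left(H \right)} = \frac{7}{6}$ ($t{\left(H \right)} = - \frac{7}{-6} = \left(-7\right) \left(- \frac{1}{6}\right) = \frac{7}{6}$)
$z{\left(J \right)} = - \frac{11}{6}$ ($z{\left(J \right)} = \frac{7}{6} - 3 = - \frac{11}{6}$)
$\left(z{\left(A{\left(-5 \right)} \right)} + 1\right) P{\left(- \frac{3}{3} \right)} = \left(- \frac{11}{6} + 1\right) \left(- \frac{3}{3}\right)^{2} = - \frac{5 \left(\left(-3\right) \frac{1}{3}\right)^{2}}{6} = - \frac{5 \left(-1\right)^{2}}{6} = \left(- \frac{5}{6}\right) 1 = - \frac{5}{6}$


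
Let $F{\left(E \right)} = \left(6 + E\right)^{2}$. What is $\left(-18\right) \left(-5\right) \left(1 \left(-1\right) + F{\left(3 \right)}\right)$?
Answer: $7200$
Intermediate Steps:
$\left(-18\right) \left(-5\right) \left(1 \left(-1\right) + F{\left(3 \right)}\right) = \left(-18\right) \left(-5\right) \left(1 \left(-1\right) + \left(6 + 3\right)^{2}\right) = 90 \left(-1 + 9^{2}\right) = 90 \left(-1 + 81\right) = 90 \cdot 80 = 7200$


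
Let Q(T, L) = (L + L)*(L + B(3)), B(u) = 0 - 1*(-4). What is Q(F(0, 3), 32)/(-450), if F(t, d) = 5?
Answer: -128/25 ≈ -5.1200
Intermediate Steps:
B(u) = 4 (B(u) = 0 + 4 = 4)
Q(T, L) = 2*L*(4 + L) (Q(T, L) = (L + L)*(L + 4) = (2*L)*(4 + L) = 2*L*(4 + L))
Q(F(0, 3), 32)/(-450) = (2*32*(4 + 32))/(-450) = (2*32*36)*(-1/450) = 2304*(-1/450) = -128/25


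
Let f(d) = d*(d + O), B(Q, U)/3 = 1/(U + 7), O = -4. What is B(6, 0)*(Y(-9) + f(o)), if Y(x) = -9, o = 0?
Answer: -27/7 ≈ -3.8571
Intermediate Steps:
B(Q, U) = 3/(7 + U) (B(Q, U) = 3/(U + 7) = 3/(7 + U))
f(d) = d*(-4 + d) (f(d) = d*(d - 4) = d*(-4 + d))
B(6, 0)*(Y(-9) + f(o)) = (3/(7 + 0))*(-9 + 0*(-4 + 0)) = (3/7)*(-9 + 0*(-4)) = (3*(⅐))*(-9 + 0) = (3/7)*(-9) = -27/7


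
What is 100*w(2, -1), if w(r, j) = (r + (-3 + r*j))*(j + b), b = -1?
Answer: 600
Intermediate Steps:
w(r, j) = (-1 + j)*(-3 + r + j*r) (w(r, j) = (r + (-3 + r*j))*(j - 1) = (r + (-3 + j*r))*(-1 + j) = (-3 + r + j*r)*(-1 + j) = (-1 + j)*(-3 + r + j*r))
100*w(2, -1) = 100*(3 - 1*2 - 3*(-1) + 2*(-1)²) = 100*(3 - 2 + 3 + 2*1) = 100*(3 - 2 + 3 + 2) = 100*6 = 600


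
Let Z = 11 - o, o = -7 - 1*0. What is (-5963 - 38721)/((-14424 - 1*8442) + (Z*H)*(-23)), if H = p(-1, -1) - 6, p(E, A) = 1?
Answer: 11171/5199 ≈ 2.1487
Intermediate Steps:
o = -7 (o = -7 + 0 = -7)
H = -5 (H = 1 - 6 = -5)
Z = 18 (Z = 11 - 1*(-7) = 11 + 7 = 18)
(-5963 - 38721)/((-14424 - 1*8442) + (Z*H)*(-23)) = (-5963 - 38721)/((-14424 - 1*8442) + (18*(-5))*(-23)) = -44684/((-14424 - 8442) - 90*(-23)) = -44684/(-22866 + 2070) = -44684/(-20796) = -44684*(-1/20796) = 11171/5199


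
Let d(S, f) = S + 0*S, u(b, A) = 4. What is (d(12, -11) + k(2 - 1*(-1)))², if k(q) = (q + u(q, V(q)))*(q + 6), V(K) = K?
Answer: 5625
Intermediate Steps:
k(q) = (4 + q)*(6 + q) (k(q) = (q + 4)*(q + 6) = (4 + q)*(6 + q))
d(S, f) = S (d(S, f) = S + 0 = S)
(d(12, -11) + k(2 - 1*(-1)))² = (12 + (24 + (2 - 1*(-1))² + 10*(2 - 1*(-1))))² = (12 + (24 + (2 + 1)² + 10*(2 + 1)))² = (12 + (24 + 3² + 10*3))² = (12 + (24 + 9 + 30))² = (12 + 63)² = 75² = 5625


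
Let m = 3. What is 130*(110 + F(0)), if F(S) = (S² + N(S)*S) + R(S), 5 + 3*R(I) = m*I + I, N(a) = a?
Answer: 42250/3 ≈ 14083.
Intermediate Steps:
R(I) = -5/3 + 4*I/3 (R(I) = -5/3 + (3*I + I)/3 = -5/3 + (4*I)/3 = -5/3 + 4*I/3)
F(S) = -5/3 + 2*S² + 4*S/3 (F(S) = (S² + S*S) + (-5/3 + 4*S/3) = (S² + S²) + (-5/3 + 4*S/3) = 2*S² + (-5/3 + 4*S/3) = -5/3 + 2*S² + 4*S/3)
130*(110 + F(0)) = 130*(110 + (-5/3 + 2*0² + (4/3)*0)) = 130*(110 + (-5/3 + 2*0 + 0)) = 130*(110 + (-5/3 + 0 + 0)) = 130*(110 - 5/3) = 130*(325/3) = 42250/3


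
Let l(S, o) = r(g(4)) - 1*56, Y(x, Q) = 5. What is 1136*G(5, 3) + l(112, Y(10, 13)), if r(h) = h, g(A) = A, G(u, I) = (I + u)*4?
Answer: 36300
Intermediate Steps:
G(u, I) = 4*I + 4*u
l(S, o) = -52 (l(S, o) = 4 - 1*56 = 4 - 56 = -52)
1136*G(5, 3) + l(112, Y(10, 13)) = 1136*(4*3 + 4*5) - 52 = 1136*(12 + 20) - 52 = 1136*32 - 52 = 36352 - 52 = 36300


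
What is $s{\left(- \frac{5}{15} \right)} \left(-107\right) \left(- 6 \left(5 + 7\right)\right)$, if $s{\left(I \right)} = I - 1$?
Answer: $-10272$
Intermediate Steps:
$s{\left(I \right)} = -1 + I$ ($s{\left(I \right)} = I - 1 = -1 + I$)
$s{\left(- \frac{5}{15} \right)} \left(-107\right) \left(- 6 \left(5 + 7\right)\right) = \left(-1 - \frac{5}{15}\right) \left(-107\right) \left(- 6 \left(5 + 7\right)\right) = \left(-1 - \frac{1}{3}\right) \left(-107\right) \left(\left(-6\right) 12\right) = \left(-1 - \frac{1}{3}\right) \left(-107\right) \left(-72\right) = \left(- \frac{4}{3}\right) \left(-107\right) \left(-72\right) = \frac{428}{3} \left(-72\right) = -10272$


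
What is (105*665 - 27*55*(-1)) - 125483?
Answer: -54173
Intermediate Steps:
(105*665 - 27*55*(-1)) - 125483 = (69825 - 1485*(-1)) - 125483 = (69825 + 1485) - 125483 = 71310 - 125483 = -54173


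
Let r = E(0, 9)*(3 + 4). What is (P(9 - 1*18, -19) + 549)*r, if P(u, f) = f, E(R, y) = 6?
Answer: 22260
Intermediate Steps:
r = 42 (r = 6*(3 + 4) = 6*7 = 42)
(P(9 - 1*18, -19) + 549)*r = (-19 + 549)*42 = 530*42 = 22260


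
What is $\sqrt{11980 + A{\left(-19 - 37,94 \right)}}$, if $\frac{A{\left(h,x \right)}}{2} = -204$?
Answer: $2 \sqrt{2893} \approx 107.57$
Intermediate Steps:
$A{\left(h,x \right)} = -408$ ($A{\left(h,x \right)} = 2 \left(-204\right) = -408$)
$\sqrt{11980 + A{\left(-19 - 37,94 \right)}} = \sqrt{11980 - 408} = \sqrt{11572} = 2 \sqrt{2893}$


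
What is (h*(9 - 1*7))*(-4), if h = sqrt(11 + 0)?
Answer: -8*sqrt(11) ≈ -26.533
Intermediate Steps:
h = sqrt(11) ≈ 3.3166
(h*(9 - 1*7))*(-4) = (sqrt(11)*(9 - 1*7))*(-4) = (sqrt(11)*(9 - 7))*(-4) = (sqrt(11)*2)*(-4) = (2*sqrt(11))*(-4) = -8*sqrt(11)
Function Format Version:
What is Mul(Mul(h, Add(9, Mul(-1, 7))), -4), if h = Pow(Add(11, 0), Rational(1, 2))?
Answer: Mul(-8, Pow(11, Rational(1, 2))) ≈ -26.533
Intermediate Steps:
h = Pow(11, Rational(1, 2)) ≈ 3.3166
Mul(Mul(h, Add(9, Mul(-1, 7))), -4) = Mul(Mul(Pow(11, Rational(1, 2)), Add(9, Mul(-1, 7))), -4) = Mul(Mul(Pow(11, Rational(1, 2)), Add(9, -7)), -4) = Mul(Mul(Pow(11, Rational(1, 2)), 2), -4) = Mul(Mul(2, Pow(11, Rational(1, 2))), -4) = Mul(-8, Pow(11, Rational(1, 2)))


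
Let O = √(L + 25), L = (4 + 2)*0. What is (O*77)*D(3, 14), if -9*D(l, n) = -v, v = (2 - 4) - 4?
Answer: -770/3 ≈ -256.67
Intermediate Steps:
v = -6 (v = -2 - 4 = -6)
L = 0 (L = 6*0 = 0)
D(l, n) = -⅔ (D(l, n) = -(-1)*(-6)/9 = -⅑*6 = -⅔)
O = 5 (O = √(0 + 25) = √25 = 5)
(O*77)*D(3, 14) = (5*77)*(-⅔) = 385*(-⅔) = -770/3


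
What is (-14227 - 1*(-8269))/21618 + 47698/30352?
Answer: 3374199/2603768 ≈ 1.2959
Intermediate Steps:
(-14227 - 1*(-8269))/21618 + 47698/30352 = (-14227 + 8269)*(1/21618) + 47698*(1/30352) = -5958*1/21618 + 3407/2168 = -331/1201 + 3407/2168 = 3374199/2603768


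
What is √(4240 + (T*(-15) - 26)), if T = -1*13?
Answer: √4409 ≈ 66.400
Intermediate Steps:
T = -13
√(4240 + (T*(-15) - 26)) = √(4240 + (-13*(-15) - 26)) = √(4240 + (195 - 26)) = √(4240 + 169) = √4409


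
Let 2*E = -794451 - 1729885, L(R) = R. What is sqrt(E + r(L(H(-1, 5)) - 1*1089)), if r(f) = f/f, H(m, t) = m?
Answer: I*sqrt(1262167) ≈ 1123.5*I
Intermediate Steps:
E = -1262168 (E = (-794451 - 1729885)/2 = (1/2)*(-2524336) = -1262168)
r(f) = 1
sqrt(E + r(L(H(-1, 5)) - 1*1089)) = sqrt(-1262168 + 1) = sqrt(-1262167) = I*sqrt(1262167)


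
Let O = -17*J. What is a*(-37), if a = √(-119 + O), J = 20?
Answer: -111*I*√51 ≈ -792.7*I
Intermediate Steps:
O = -340 (O = -17*20 = -340)
a = 3*I*√51 (a = √(-119 - 340) = √(-459) = 3*I*√51 ≈ 21.424*I)
a*(-37) = (3*I*√51)*(-37) = -111*I*√51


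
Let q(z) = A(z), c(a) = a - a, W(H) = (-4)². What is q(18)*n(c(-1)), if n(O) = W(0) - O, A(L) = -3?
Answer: -48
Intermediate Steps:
W(H) = 16
c(a) = 0
q(z) = -3
n(O) = 16 - O
q(18)*n(c(-1)) = -3*(16 - 1*0) = -3*(16 + 0) = -3*16 = -48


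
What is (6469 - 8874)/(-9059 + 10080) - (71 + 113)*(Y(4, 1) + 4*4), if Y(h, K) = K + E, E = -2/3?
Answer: -9212551/3063 ≈ -3007.7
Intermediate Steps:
E = -2/3 (E = -2*1/3 = -2/3 ≈ -0.66667)
Y(h, K) = -2/3 + K (Y(h, K) = K - 2/3 = -2/3 + K)
(6469 - 8874)/(-9059 + 10080) - (71 + 113)*(Y(4, 1) + 4*4) = (6469 - 8874)/(-9059 + 10080) - (71 + 113)*((-2/3 + 1) + 4*4) = -2405/1021 - 184*(1/3 + 16) = -2405*1/1021 - 184*49/3 = -2405/1021 - 1*9016/3 = -2405/1021 - 9016/3 = -9212551/3063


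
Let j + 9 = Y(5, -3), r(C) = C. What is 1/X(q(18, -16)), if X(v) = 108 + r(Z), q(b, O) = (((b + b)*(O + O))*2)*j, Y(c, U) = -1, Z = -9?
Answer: 1/99 ≈ 0.010101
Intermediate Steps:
j = -10 (j = -9 - 1 = -10)
q(b, O) = -80*O*b (q(b, O) = (((b + b)*(O + O))*2)*(-10) = (((2*b)*(2*O))*2)*(-10) = ((4*O*b)*2)*(-10) = (8*O*b)*(-10) = -80*O*b)
X(v) = 99 (X(v) = 108 - 9 = 99)
1/X(q(18, -16)) = 1/99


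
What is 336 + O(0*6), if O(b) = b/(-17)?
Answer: 336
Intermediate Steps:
O(b) = -b/17 (O(b) = b*(-1/17) = -b/17)
336 + O(0*6) = 336 - 0*6 = 336 - 1/17*0 = 336 + 0 = 336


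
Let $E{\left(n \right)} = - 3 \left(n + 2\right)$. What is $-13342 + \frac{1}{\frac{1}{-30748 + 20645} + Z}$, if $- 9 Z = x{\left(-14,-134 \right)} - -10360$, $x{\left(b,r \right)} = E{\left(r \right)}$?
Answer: $- \frac{1449846905861}{108667877} \approx -13342.0$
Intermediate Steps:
$E{\left(n \right)} = -6 - 3 n$ ($E{\left(n \right)} = - 3 \left(2 + n\right) = -6 - 3 n$)
$x{\left(b,r \right)} = -6 - 3 r$
$Z = - \frac{10756}{9}$ ($Z = - \frac{\left(-6 - -402\right) - -10360}{9} = - \frac{\left(-6 + 402\right) + 10360}{9} = - \frac{396 + 10360}{9} = \left(- \frac{1}{9}\right) 10756 = - \frac{10756}{9} \approx -1195.1$)
$-13342 + \frac{1}{\frac{1}{-30748 + 20645} + Z} = -13342 + \frac{1}{\frac{1}{-30748 + 20645} - \frac{10756}{9}} = -13342 + \frac{1}{\frac{1}{-10103} - \frac{10756}{9}} = -13342 + \frac{1}{- \frac{1}{10103} - \frac{10756}{9}} = -13342 + \frac{1}{- \frac{108667877}{90927}} = -13342 - \frac{90927}{108667877} = - \frac{1449846905861}{108667877}$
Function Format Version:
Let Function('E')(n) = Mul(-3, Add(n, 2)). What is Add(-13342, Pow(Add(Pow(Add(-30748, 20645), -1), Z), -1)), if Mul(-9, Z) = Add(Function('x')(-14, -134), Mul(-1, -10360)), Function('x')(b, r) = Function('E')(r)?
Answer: Rational(-1449846905861, 108667877) ≈ -13342.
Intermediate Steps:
Function('E')(n) = Add(-6, Mul(-3, n)) (Function('E')(n) = Mul(-3, Add(2, n)) = Add(-6, Mul(-3, n)))
Function('x')(b, r) = Add(-6, Mul(-3, r))
Z = Rational(-10756, 9) (Z = Mul(Rational(-1, 9), Add(Add(-6, Mul(-3, -134)), Mul(-1, -10360))) = Mul(Rational(-1, 9), Add(Add(-6, 402), 10360)) = Mul(Rational(-1, 9), Add(396, 10360)) = Mul(Rational(-1, 9), 10756) = Rational(-10756, 9) ≈ -1195.1)
Add(-13342, Pow(Add(Pow(Add(-30748, 20645), -1), Z), -1)) = Add(-13342, Pow(Add(Pow(Add(-30748, 20645), -1), Rational(-10756, 9)), -1)) = Add(-13342, Pow(Add(Pow(-10103, -1), Rational(-10756, 9)), -1)) = Add(-13342, Pow(Add(Rational(-1, 10103), Rational(-10756, 9)), -1)) = Add(-13342, Pow(Rational(-108667877, 90927), -1)) = Add(-13342, Rational(-90927, 108667877)) = Rational(-1449846905861, 108667877)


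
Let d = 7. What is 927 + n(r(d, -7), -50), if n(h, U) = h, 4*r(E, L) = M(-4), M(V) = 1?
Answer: 3709/4 ≈ 927.25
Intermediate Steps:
r(E, L) = ¼ (r(E, L) = (¼)*1 = ¼)
927 + n(r(d, -7), -50) = 927 + ¼ = 3709/4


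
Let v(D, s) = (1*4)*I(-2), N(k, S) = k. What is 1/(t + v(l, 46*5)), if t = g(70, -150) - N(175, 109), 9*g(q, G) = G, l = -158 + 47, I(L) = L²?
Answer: -3/527 ≈ -0.0056926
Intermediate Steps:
l = -111
g(q, G) = G/9
v(D, s) = 16 (v(D, s) = (1*4)*(-2)² = 4*4 = 16)
t = -575/3 (t = (⅑)*(-150) - 1*175 = -50/3 - 175 = -575/3 ≈ -191.67)
1/(t + v(l, 46*5)) = 1/(-575/3 + 16) = 1/(-527/3) = -3/527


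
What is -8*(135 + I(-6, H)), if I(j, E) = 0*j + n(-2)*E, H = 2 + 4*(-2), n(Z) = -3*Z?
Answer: -792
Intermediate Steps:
H = -6 (H = 2 - 8 = -6)
I(j, E) = 6*E (I(j, E) = 0*j + (-3*(-2))*E = 0 + 6*E = 6*E)
-8*(135 + I(-6, H)) = -8*(135 + 6*(-6)) = -8*(135 - 36) = -8*99 = -792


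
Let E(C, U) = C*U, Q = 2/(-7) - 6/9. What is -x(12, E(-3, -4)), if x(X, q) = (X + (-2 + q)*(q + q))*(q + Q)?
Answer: -2784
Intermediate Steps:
Q = -20/21 (Q = 2*(-⅐) - 6*⅑ = -2/7 - ⅔ = -20/21 ≈ -0.95238)
x(X, q) = (-20/21 + q)*(X + 2*q*(-2 + q)) (x(X, q) = (X + (-2 + q)*(q + q))*(q - 20/21) = (X + (-2 + q)*(2*q))*(-20/21 + q) = (X + 2*q*(-2 + q))*(-20/21 + q) = (-20/21 + q)*(X + 2*q*(-2 + q)))
-x(12, E(-3, -4)) = -(2*(-3*(-4))³ - 124*(-3*(-4))²/21 - 20/21*12 + 80*(-3*(-4))/21 + 12*(-3*(-4))) = -(2*12³ - 124/21*12² - 80/7 + (80/21)*12 + 12*12) = -(2*1728 - 124/21*144 - 80/7 + 320/7 + 144) = -(3456 - 5952/7 - 80/7 + 320/7 + 144) = -1*2784 = -2784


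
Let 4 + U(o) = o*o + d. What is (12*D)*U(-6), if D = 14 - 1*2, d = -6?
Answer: 3744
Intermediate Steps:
D = 12 (D = 14 - 2 = 12)
U(o) = -10 + o**2 (U(o) = -4 + (o*o - 6) = -4 + (o**2 - 6) = -4 + (-6 + o**2) = -10 + o**2)
(12*D)*U(-6) = (12*12)*(-10 + (-6)**2) = 144*(-10 + 36) = 144*26 = 3744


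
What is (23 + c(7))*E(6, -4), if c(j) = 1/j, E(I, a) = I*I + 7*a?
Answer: 1296/7 ≈ 185.14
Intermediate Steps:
E(I, a) = I**2 + 7*a
(23 + c(7))*E(6, -4) = (23 + 1/7)*(6**2 + 7*(-4)) = (23 + 1/7)*(36 - 28) = (162/7)*8 = 1296/7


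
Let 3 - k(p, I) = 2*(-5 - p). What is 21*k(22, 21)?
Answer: 1197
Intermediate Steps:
k(p, I) = 13 + 2*p (k(p, I) = 3 - 2*(-5 - p) = 3 - (-10 - 2*p) = 3 + (10 + 2*p) = 13 + 2*p)
21*k(22, 21) = 21*(13 + 2*22) = 21*(13 + 44) = 21*57 = 1197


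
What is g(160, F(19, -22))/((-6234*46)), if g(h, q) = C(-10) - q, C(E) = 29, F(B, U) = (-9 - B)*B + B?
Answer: -271/143382 ≈ -0.0018901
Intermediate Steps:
F(B, U) = B + B*(-9 - B) (F(B, U) = B*(-9 - B) + B = B + B*(-9 - B))
g(h, q) = 29 - q
g(160, F(19, -22))/((-6234*46)) = (29 - (-1)*19*(8 + 19))/((-6234*46)) = (29 - (-1)*19*27)/(-286764) = (29 - 1*(-513))*(-1/286764) = (29 + 513)*(-1/286764) = 542*(-1/286764) = -271/143382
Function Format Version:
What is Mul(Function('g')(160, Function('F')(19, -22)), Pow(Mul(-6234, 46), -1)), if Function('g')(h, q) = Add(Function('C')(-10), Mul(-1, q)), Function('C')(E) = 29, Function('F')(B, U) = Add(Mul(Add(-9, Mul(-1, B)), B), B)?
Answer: Rational(-271, 143382) ≈ -0.0018901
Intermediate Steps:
Function('F')(B, U) = Add(B, Mul(B, Add(-9, Mul(-1, B)))) (Function('F')(B, U) = Add(Mul(B, Add(-9, Mul(-1, B))), B) = Add(B, Mul(B, Add(-9, Mul(-1, B)))))
Function('g')(h, q) = Add(29, Mul(-1, q))
Mul(Function('g')(160, Function('F')(19, -22)), Pow(Mul(-6234, 46), -1)) = Mul(Add(29, Mul(-1, Mul(-1, 19, Add(8, 19)))), Pow(Mul(-6234, 46), -1)) = Mul(Add(29, Mul(-1, Mul(-1, 19, 27))), Pow(-286764, -1)) = Mul(Add(29, Mul(-1, -513)), Rational(-1, 286764)) = Mul(Add(29, 513), Rational(-1, 286764)) = Mul(542, Rational(-1, 286764)) = Rational(-271, 143382)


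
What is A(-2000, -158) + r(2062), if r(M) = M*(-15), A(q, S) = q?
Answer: -32930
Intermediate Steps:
r(M) = -15*M
A(-2000, -158) + r(2062) = -2000 - 15*2062 = -2000 - 30930 = -32930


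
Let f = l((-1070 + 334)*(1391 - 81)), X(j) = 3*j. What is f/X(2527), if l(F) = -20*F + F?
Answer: 964160/399 ≈ 2416.4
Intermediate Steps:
l(F) = -19*F
f = 18319040 (f = -19*(-1070 + 334)*(1391 - 81) = -(-13984)*1310 = -19*(-964160) = 18319040)
f/X(2527) = 18319040/((3*2527)) = 18319040/7581 = 18319040*(1/7581) = 964160/399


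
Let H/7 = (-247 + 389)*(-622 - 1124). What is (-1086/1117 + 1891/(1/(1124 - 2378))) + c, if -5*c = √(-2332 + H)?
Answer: -2648758824/1117 - 8*I*√27154/5 ≈ -2.3713e+6 - 263.66*I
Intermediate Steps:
H = -1735524 (H = 7*((-247 + 389)*(-622 - 1124)) = 7*(142*(-1746)) = 7*(-247932) = -1735524)
c = -8*I*√27154/5 (c = -√(-2332 - 1735524)/5 = -8*I*√27154/5 ≈ -263.66*I)
(-1086/1117 + 1891/(1/(1124 - 2378))) + c = (-1086/1117 + 1891/(1/(1124 - 2378))) - 8*I*√27154/5 = (-1086*1/1117 + 1891/(1/(-1254))) - 8*I*√27154/5 = (-1086/1117 + 1891/(-1/1254)) - 8*I*√27154/5 = (-1086/1117 + 1891*(-1254)) - 8*I*√27154/5 = (-1086/1117 - 2371314) - 8*I*√27154/5 = -2648758824/1117 - 8*I*√27154/5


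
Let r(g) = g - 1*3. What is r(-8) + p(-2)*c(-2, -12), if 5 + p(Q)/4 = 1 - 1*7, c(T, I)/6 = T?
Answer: 517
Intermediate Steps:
c(T, I) = 6*T
p(Q) = -44 (p(Q) = -20 + 4*(1 - 1*7) = -20 + 4*(1 - 7) = -20 + 4*(-6) = -20 - 24 = -44)
r(g) = -3 + g (r(g) = g - 3 = -3 + g)
r(-8) + p(-2)*c(-2, -12) = (-3 - 8) - 264*(-2) = -11 - 44*(-12) = -11 + 528 = 517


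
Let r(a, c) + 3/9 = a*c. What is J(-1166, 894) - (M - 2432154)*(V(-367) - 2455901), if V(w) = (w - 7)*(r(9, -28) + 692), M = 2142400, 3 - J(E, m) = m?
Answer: -2277758804459/3 ≈ -7.5925e+11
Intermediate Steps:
J(E, m) = 3 - m
r(a, c) = -⅓ + a*c
V(w) = -9233/3 + 1319*w/3 (V(w) = (w - 7)*((-⅓ + 9*(-28)) + 692) = (-7 + w)*((-⅓ - 252) + 692) = (-7 + w)*(-757/3 + 692) = (-7 + w)*(1319/3) = -9233/3 + 1319*w/3)
J(-1166, 894) - (M - 2432154)*(V(-367) - 2455901) = (3 - 1*894) - (2142400 - 2432154)*((-9233/3 + (1319/3)*(-367)) - 2455901) = (3 - 894) - (-289754)*((-9233/3 - 484073/3) - 2455901) = -891 - (-289754)*(-493306/3 - 2455901) = -891 - (-289754)*(-7861009)/3 = -891 - 1*2277758801786/3 = -891 - 2277758801786/3 = -2277758804459/3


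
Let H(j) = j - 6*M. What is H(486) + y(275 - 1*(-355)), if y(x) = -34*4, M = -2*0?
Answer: 350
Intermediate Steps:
M = 0
y(x) = -136
H(j) = j (H(j) = j - 6*0 = j + 0 = j)
H(486) + y(275 - 1*(-355)) = 486 - 136 = 350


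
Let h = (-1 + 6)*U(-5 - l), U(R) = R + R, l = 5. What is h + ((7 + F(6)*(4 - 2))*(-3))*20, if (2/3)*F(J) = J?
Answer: -1600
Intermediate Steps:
F(J) = 3*J/2
U(R) = 2*R
h = -100 (h = (-1 + 6)*(2*(-5 - 1*5)) = 5*(2*(-5 - 5)) = 5*(2*(-10)) = 5*(-20) = -100)
h + ((7 + F(6)*(4 - 2))*(-3))*20 = -100 + ((7 + ((3/2)*6)*(4 - 2))*(-3))*20 = -100 + ((7 + 9*2)*(-3))*20 = -100 + ((7 + 18)*(-3))*20 = -100 + (25*(-3))*20 = -100 - 75*20 = -100 - 1500 = -1600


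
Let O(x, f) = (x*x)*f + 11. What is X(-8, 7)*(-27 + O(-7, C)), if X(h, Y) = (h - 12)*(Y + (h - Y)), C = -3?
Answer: -26080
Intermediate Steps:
O(x, f) = 11 + f*x² (O(x, f) = x²*f + 11 = f*x² + 11 = 11 + f*x²)
X(h, Y) = h*(-12 + h) (X(h, Y) = (-12 + h)*h = h*(-12 + h))
X(-8, 7)*(-27 + O(-7, C)) = (-8*(-12 - 8))*(-27 + (11 - 3*(-7)²)) = (-8*(-20))*(-27 + (11 - 3*49)) = 160*(-27 + (11 - 147)) = 160*(-27 - 136) = 160*(-163) = -26080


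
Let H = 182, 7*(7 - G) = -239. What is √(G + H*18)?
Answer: 6*√4515/7 ≈ 57.595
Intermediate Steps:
G = 288/7 (G = 7 - ⅐*(-239) = 7 + 239/7 = 288/7 ≈ 41.143)
√(G + H*18) = √(288/7 + 182*18) = √(288/7 + 3276) = √(23220/7) = 6*√4515/7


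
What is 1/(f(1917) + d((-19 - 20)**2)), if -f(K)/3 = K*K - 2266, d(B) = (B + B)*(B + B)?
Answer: -1/1764105 ≈ -5.6686e-7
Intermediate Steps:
d(B) = 4*B**2 (d(B) = (2*B)*(2*B) = 4*B**2)
f(K) = 6798 - 3*K**2 (f(K) = -3*(K*K - 2266) = -3*(K**2 - 2266) = -3*(-2266 + K**2) = 6798 - 3*K**2)
1/(f(1917) + d((-19 - 20)**2)) = 1/((6798 - 3*1917**2) + 4*((-19 - 20)**2)**2) = 1/((6798 - 3*3674889) + 4*((-39)**2)**2) = 1/((6798 - 11024667) + 4*1521**2) = 1/(-11017869 + 4*2313441) = 1/(-11017869 + 9253764) = 1/(-1764105) = -1/1764105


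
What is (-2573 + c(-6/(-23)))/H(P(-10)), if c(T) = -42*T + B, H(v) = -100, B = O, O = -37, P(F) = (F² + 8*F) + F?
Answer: 30141/1150 ≈ 26.210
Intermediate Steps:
P(F) = F² + 9*F
B = -37
c(T) = -37 - 42*T (c(T) = -42*T - 37 = -37 - 42*T)
(-2573 + c(-6/(-23)))/H(P(-10)) = (-2573 + (-37 - (-252)/(-23)))/(-100) = (-2573 + (-37 - (-252)*(-1)/23))*(-1/100) = (-2573 + (-37 - 42*6/23))*(-1/100) = (-2573 + (-37 - 252/23))*(-1/100) = (-2573 - 1103/23)*(-1/100) = -60282/23*(-1/100) = 30141/1150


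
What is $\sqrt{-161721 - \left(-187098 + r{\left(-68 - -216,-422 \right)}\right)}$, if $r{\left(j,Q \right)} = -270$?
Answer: $\sqrt{25647} \approx 160.15$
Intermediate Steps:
$\sqrt{-161721 - \left(-187098 + r{\left(-68 - -216,-422 \right)}\right)} = \sqrt{-161721 + \left(187098 - -270\right)} = \sqrt{-161721 + \left(187098 + 270\right)} = \sqrt{-161721 + 187368} = \sqrt{25647}$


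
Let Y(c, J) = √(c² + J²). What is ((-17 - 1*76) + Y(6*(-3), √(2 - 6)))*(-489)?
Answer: 45477 - 3912*√5 ≈ 36730.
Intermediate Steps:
Y(c, J) = √(J² + c²)
((-17 - 1*76) + Y(6*(-3), √(2 - 6)))*(-489) = ((-17 - 1*76) + √((√(2 - 6))² + (6*(-3))²))*(-489) = ((-17 - 76) + √((√(-4))² + (-18)²))*(-489) = (-93 + √((2*I)² + 324))*(-489) = (-93 + √(-4 + 324))*(-489) = (-93 + √320)*(-489) = (-93 + 8*√5)*(-489) = 45477 - 3912*√5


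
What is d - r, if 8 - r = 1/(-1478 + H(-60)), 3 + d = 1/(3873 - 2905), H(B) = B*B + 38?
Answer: -2874569/261360 ≈ -10.999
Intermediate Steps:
H(B) = 38 + B² (H(B) = B² + 38 = 38 + B²)
d = -2903/968 (d = -3 + 1/(3873 - 2905) = -3 + 1/968 = -2903/968 ≈ -2.9990)
r = 17279/2160 (r = 8 - 1/(-1478 + (38 + (-60)²)) = 8 - 1/(-1478 + (38 + 3600)) = 8 - 1/(-1478 + 3638) = 8 - 1/2160 = 17279/2160 ≈ 7.9995)
d - r = -2903/968 - 1*17279/2160 = -2903/968 - 17279/2160 = -2874569/261360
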